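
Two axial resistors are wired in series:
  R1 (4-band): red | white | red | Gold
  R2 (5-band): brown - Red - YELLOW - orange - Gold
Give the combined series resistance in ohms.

126900 Ω

R1: red, white → 29; red ×10^2 → 2900 Ω.
R2: brown, red, yellow → 124; orange ×10^3 → 124000 Ω.
Series: 2900 + 124000 = 126900 Ω.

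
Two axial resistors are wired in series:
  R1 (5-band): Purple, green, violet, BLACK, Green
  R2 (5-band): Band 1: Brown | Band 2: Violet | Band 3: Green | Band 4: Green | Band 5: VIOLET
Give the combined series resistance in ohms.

17500757 Ω

R1: violet, green, violet → 757; black ×1 → 757 Ω.
R2: brown, violet, green → 175; green ×10^5 → 17500000 Ω.
Series: 757 + 17500000 = 17500757 Ω.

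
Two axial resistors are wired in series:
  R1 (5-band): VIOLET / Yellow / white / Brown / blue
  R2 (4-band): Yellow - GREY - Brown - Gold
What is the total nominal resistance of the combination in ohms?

R1: violet, yellow, white → 749; brown ×10 → 7490 Ω.
R2: yellow, grey → 48; brown ×10 → 480 Ω.
Series: 7490 + 480 = 7970 Ω.

7970 Ω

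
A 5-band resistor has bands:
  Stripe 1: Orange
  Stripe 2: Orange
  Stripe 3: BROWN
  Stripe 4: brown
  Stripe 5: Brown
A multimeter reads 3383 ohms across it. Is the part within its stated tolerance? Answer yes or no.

no

Orange → 3 (first significant figure)
Orange → 3 (second significant figure)
Brown → 1 (third significant figure)
Brown → ×10 multiplier
Brown → ±1% tolerance
331 × 10 = 3310 Ω
Allowed range: 3276.9 Ω to 3343.1 Ω.
3383 ohms lies outside that range.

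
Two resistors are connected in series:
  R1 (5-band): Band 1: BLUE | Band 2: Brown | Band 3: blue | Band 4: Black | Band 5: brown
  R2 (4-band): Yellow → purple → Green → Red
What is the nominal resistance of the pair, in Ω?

R1: blue, brown, blue → 616; black ×1 → 616 Ω.
R2: yellow, violet → 47; green ×10^5 → 4700000 Ω.
Series: 616 + 4700000 = 4700616 Ω.

4700616 Ω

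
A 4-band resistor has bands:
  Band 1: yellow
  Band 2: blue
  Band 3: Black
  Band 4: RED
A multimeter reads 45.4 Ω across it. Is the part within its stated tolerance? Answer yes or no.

yes

Yellow → 4 (first significant figure)
Blue → 6 (second significant figure)
Black → ×1 multiplier
Red → ±2% tolerance
46 × 1 = 46 Ω
Allowed range: 45.08 Ω to 46.92 Ω.
45.4 Ω lies inside that range.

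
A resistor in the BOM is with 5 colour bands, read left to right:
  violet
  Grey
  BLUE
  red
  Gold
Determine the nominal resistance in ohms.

78600 Ω

Violet → 7 (first significant figure)
Grey → 8 (second significant figure)
Blue → 6 (third significant figure)
Red → ×10^2 multiplier
786 × 100 = 78600 Ω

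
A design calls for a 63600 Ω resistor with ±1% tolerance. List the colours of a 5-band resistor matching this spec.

63600 Ω = 636 × 10^2.
6 → blue
3 → orange
6 → blue
Multiplier 10^2 → red.
±1% tolerance → brown.

blue, orange, blue, red, brown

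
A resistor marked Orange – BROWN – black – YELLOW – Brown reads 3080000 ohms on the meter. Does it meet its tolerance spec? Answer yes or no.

Orange → 3 (first significant figure)
Brown → 1 (second significant figure)
Black → 0 (third significant figure)
Yellow → ×10^4 multiplier
Brown → ±1% tolerance
310 × 10000 = 3100000 Ω
Allowed range: 3069000 Ω to 3131000 Ω.
3080000 ohms lies inside that range.

yes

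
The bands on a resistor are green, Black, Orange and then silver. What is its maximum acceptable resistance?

55000 Ω

Green → 5 (first significant figure)
Black → 0 (second significant figure)
Orange → ×10^3 multiplier
Silver → ±10% tolerance
50 × 1000 = 50000 Ω
Maximum = 50000 × (1 + 10/100) = 55000 Ω.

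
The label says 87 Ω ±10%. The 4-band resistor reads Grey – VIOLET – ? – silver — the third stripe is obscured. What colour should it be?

87 Ω = 87 × 10^0.
The third band is the multiplier, 10^0, which is black.

black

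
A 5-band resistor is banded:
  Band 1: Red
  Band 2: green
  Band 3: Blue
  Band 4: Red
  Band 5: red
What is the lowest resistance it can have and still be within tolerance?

25088 Ω

Red → 2 (first significant figure)
Green → 5 (second significant figure)
Blue → 6 (third significant figure)
Red → ×10^2 multiplier
Red → ±2% tolerance
256 × 100 = 25600 Ω
Lowest = 25600 × (1 − 2/100) = 25088 Ω.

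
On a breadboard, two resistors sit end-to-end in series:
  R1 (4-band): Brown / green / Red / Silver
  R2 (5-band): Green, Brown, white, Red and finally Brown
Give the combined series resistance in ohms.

53400 Ω

R1: brown, green → 15; red ×10^2 → 1500 Ω.
R2: green, brown, white → 519; red ×10^2 → 51900 Ω.
Series: 1500 + 51900 = 53400 Ω.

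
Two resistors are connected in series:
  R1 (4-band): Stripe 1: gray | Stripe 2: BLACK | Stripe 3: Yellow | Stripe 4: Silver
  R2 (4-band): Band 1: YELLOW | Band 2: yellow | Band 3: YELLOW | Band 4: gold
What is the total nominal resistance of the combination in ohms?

1240000 Ω

R1: grey, black → 80; yellow ×10^4 → 800000 Ω.
R2: yellow, yellow → 44; yellow ×10^4 → 440000 Ω.
Series: 800000 + 440000 = 1240000 Ω.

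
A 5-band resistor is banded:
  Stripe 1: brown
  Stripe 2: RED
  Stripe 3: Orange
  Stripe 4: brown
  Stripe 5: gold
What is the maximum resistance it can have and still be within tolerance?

1291.5 Ω

Brown → 1 (first significant figure)
Red → 2 (second significant figure)
Orange → 3 (third significant figure)
Brown → ×10 multiplier
Gold → ±5% tolerance
123 × 10 = 1230 Ω
Maximum = 1230 × (1 + 5/100) = 1291.5 Ω.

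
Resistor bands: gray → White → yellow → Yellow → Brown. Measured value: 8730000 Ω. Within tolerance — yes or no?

Grey → 8 (first significant figure)
White → 9 (second significant figure)
Yellow → 4 (third significant figure)
Yellow → ×10^4 multiplier
Brown → ±1% tolerance
894 × 10000 = 8940000 Ω
Allowed range: 8850600 Ω to 9029400 Ω.
8730000 Ω lies outside that range.

no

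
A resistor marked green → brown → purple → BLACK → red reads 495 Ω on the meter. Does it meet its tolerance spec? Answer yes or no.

Green → 5 (first significant figure)
Brown → 1 (second significant figure)
Violet → 7 (third significant figure)
Black → ×1 multiplier
Red → ±2% tolerance
517 × 1 = 517 Ω
Allowed range: 506.66 Ω to 527.34 Ω.
495 Ω lies outside that range.

no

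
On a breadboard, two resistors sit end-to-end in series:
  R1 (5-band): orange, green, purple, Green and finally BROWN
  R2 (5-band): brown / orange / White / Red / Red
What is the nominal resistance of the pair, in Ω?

35713900 Ω

R1: orange, green, violet → 357; green ×10^5 → 35700000 Ω.
R2: brown, orange, white → 139; red ×10^2 → 13900 Ω.
Series: 35700000 + 13900 = 35713900 Ω.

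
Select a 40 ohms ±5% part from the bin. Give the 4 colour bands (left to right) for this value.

yellow, black, black, gold

40 Ω = 40 × 10^0.
4 → yellow
0 → black
Multiplier 10^0 → black.
±5% tolerance → gold.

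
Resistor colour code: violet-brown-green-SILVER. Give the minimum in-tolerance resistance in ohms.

Violet → 7 (first significant figure)
Brown → 1 (second significant figure)
Green → ×10^5 multiplier
Silver → ±10% tolerance
71 × 100000 = 7100000 Ω
Minimum = 7100000 × (1 − 10/100) = 6390000 Ω.

6390000 Ω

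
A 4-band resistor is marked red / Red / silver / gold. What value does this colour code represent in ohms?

Red → 2 (first significant figure)
Red → 2 (second significant figure)
Silver → ×0.01 multiplier
22 × 0.01 = 0.22 Ω

0.22 Ω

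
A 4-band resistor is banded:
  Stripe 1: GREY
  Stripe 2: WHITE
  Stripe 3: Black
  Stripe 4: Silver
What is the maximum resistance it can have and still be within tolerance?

97.9 Ω

Grey → 8 (first significant figure)
White → 9 (second significant figure)
Black → ×1 multiplier
Silver → ±10% tolerance
89 × 1 = 89 Ω
Maximum = 89 × (1 + 10/100) = 97.9 Ω.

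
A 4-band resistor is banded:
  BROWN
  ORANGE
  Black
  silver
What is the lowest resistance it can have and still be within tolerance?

11.7 Ω

Brown → 1 (first significant figure)
Orange → 3 (second significant figure)
Black → ×1 multiplier
Silver → ±10% tolerance
13 × 1 = 13 Ω
Lowest = 13 × (1 − 10/100) = 11.7 Ω.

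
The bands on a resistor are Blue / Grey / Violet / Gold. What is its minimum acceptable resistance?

Blue → 6 (first significant figure)
Grey → 8 (second significant figure)
Violet → ×10^7 multiplier
Gold → ±5% tolerance
68 × 10000000 = 680000000 Ω
Minimum = 680000000 × (1 − 5/100) = 646000000 Ω.

646000000 Ω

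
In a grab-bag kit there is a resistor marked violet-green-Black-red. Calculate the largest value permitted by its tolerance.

76.5 Ω

Violet → 7 (first significant figure)
Green → 5 (second significant figure)
Black → ×1 multiplier
Red → ±2% tolerance
75 × 1 = 75 Ω
Largest = 75 × (1 + 2/100) = 76.5 Ω.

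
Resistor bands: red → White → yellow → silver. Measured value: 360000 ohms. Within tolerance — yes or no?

no

Red → 2 (first significant figure)
White → 9 (second significant figure)
Yellow → ×10^4 multiplier
Silver → ±10% tolerance
29 × 10000 = 290000 Ω
Allowed range: 261000 Ω to 319000 Ω.
360000 ohms lies outside that range.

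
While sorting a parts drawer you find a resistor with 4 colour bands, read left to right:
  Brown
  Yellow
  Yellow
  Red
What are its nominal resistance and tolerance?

Brown → 1 (first significant figure)
Yellow → 4 (second significant figure)
Yellow → ×10^4 multiplier
Red → ±2% tolerance
14 × 10000 = 140000 Ω

140000 Ω ±2%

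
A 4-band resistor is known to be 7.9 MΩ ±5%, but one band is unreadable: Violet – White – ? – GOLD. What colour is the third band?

7900000 Ω = 79 × 10^5.
The third band is the multiplier, 10^5, which is green.

green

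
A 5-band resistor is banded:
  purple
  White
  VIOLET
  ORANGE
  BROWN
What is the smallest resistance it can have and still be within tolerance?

789030 Ω

Violet → 7 (first significant figure)
White → 9 (second significant figure)
Violet → 7 (third significant figure)
Orange → ×10^3 multiplier
Brown → ±1% tolerance
797 × 1000 = 797000 Ω
Smallest = 797000 × (1 − 1/100) = 789030 Ω.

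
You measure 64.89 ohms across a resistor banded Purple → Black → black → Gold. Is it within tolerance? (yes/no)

no

Violet → 7 (first significant figure)
Black → 0 (second significant figure)
Black → ×1 multiplier
Gold → ±5% tolerance
70 × 1 = 70 Ω
Allowed range: 66.5 Ω to 73.5 Ω.
64.89 ohms lies outside that range.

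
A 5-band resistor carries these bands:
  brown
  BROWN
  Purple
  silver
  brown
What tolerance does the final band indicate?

±1%

The last band, brown, is the tolerance band.
Brown corresponds to ±1%.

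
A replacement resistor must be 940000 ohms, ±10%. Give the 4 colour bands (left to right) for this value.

white, yellow, yellow, silver

940000 Ω = 94 × 10^4.
9 → white
4 → yellow
Multiplier 10^4 → yellow.
±10% tolerance → silver.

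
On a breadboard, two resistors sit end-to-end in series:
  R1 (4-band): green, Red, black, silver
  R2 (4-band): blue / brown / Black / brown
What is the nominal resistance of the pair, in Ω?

113 Ω

R1: green, red → 52; black ×1 → 52 Ω.
R2: blue, brown → 61; black ×1 → 61 Ω.
Series: 52 + 61 = 113 Ω.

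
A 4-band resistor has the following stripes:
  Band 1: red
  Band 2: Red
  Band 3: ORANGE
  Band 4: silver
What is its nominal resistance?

22000 Ω

Red → 2 (first significant figure)
Red → 2 (second significant figure)
Orange → ×10^3 multiplier
22 × 1000 = 22000 Ω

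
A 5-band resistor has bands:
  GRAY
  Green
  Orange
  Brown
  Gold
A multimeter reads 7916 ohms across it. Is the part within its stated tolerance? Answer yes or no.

Grey → 8 (first significant figure)
Green → 5 (second significant figure)
Orange → 3 (third significant figure)
Brown → ×10 multiplier
Gold → ±5% tolerance
853 × 10 = 8530 Ω
Allowed range: 8103.5 Ω to 8956.5 Ω.
7916 ohms lies outside that range.

no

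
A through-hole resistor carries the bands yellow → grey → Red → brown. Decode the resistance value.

Yellow → 4 (first significant figure)
Grey → 8 (second significant figure)
Red → ×10^2 multiplier
48 × 100 = 4800 Ω

4800 Ω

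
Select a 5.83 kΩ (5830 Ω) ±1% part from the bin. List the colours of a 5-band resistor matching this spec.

5830 Ω = 583 × 10^1.
5 → green
8 → grey
3 → orange
Multiplier 10^1 → brown.
±1% tolerance → brown.

green, grey, orange, brown, brown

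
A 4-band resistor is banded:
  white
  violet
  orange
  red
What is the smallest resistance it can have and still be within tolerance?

White → 9 (first significant figure)
Violet → 7 (second significant figure)
Orange → ×10^3 multiplier
Red → ±2% tolerance
97 × 1000 = 97000 Ω
Smallest = 97000 × (1 − 2/100) = 95060 Ω.

95060 Ω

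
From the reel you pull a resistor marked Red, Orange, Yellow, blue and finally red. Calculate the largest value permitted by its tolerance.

238680000 Ω

Red → 2 (first significant figure)
Orange → 3 (second significant figure)
Yellow → 4 (third significant figure)
Blue → ×10^6 multiplier
Red → ±2% tolerance
234 × 1000000 = 234000000 Ω
Largest = 234000000 × (1 + 2/100) = 238680000 Ω.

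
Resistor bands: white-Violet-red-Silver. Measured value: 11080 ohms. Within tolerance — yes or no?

no

White → 9 (first significant figure)
Violet → 7 (second significant figure)
Red → ×10^2 multiplier
Silver → ±10% tolerance
97 × 100 = 9700 Ω
Allowed range: 8730 Ω to 10670 Ω.
11080 ohms lies outside that range.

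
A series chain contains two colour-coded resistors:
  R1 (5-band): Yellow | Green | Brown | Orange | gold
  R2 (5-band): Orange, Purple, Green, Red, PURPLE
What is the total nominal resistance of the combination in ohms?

R1: yellow, green, brown → 451; orange ×10^3 → 451000 Ω.
R2: orange, violet, green → 375; red ×10^2 → 37500 Ω.
Series: 451000 + 37500 = 488500 Ω.

488500 Ω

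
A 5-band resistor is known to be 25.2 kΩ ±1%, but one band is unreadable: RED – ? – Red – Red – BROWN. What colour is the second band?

25200 Ω = 252 × 10^2.
The second band gives digit 5 of the significand, and 5 is green.

green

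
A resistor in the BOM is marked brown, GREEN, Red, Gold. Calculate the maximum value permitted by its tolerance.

Brown → 1 (first significant figure)
Green → 5 (second significant figure)
Red → ×10^2 multiplier
Gold → ±5% tolerance
15 × 100 = 1500 Ω
Maximum = 1500 × (1 + 5/100) = 1575 Ω.

1575 Ω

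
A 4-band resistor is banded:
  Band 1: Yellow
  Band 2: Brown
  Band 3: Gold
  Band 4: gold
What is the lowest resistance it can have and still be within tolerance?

Yellow → 4 (first significant figure)
Brown → 1 (second significant figure)
Gold → ×0.1 multiplier
Gold → ±5% tolerance
41 × 0.1 = 4.1 Ω
Lowest = 4.1 × (1 − 5/100) = 3.895 Ω.

3.895 Ω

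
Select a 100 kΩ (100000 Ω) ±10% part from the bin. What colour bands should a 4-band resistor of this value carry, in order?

100000 Ω = 10 × 10^4.
1 → brown
0 → black
Multiplier 10^4 → yellow.
±10% tolerance → silver.

brown, black, yellow, silver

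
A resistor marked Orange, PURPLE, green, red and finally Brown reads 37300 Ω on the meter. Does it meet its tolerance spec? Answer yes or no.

Orange → 3 (first significant figure)
Violet → 7 (second significant figure)
Green → 5 (third significant figure)
Red → ×10^2 multiplier
Brown → ±1% tolerance
375 × 100 = 37500 Ω
Allowed range: 37125 Ω to 37875 Ω.
37300 Ω lies inside that range.

yes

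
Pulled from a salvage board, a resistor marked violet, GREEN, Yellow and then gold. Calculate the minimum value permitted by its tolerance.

712500 Ω

Violet → 7 (first significant figure)
Green → 5 (second significant figure)
Yellow → ×10^4 multiplier
Gold → ±5% tolerance
75 × 10000 = 750000 Ω
Minimum = 750000 × (1 − 5/100) = 712500 Ω.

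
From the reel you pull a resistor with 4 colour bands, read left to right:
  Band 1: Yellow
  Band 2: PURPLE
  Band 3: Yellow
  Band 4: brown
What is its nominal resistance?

Yellow → 4 (first significant figure)
Violet → 7 (second significant figure)
Yellow → ×10^4 multiplier
47 × 10000 = 470000 Ω

470000 Ω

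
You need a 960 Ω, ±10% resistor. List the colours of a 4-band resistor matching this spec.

white, blue, brown, silver

960 Ω = 96 × 10^1.
9 → white
6 → blue
Multiplier 10^1 → brown.
±10% tolerance → silver.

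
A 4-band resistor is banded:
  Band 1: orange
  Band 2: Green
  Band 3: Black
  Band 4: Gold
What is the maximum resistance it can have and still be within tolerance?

Orange → 3 (first significant figure)
Green → 5 (second significant figure)
Black → ×1 multiplier
Gold → ±5% tolerance
35 × 1 = 35 Ω
Maximum = 35 × (1 + 5/100) = 36.75 Ω.

36.75 Ω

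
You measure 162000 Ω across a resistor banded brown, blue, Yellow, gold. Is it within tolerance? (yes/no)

yes

Brown → 1 (first significant figure)
Blue → 6 (second significant figure)
Yellow → ×10^4 multiplier
Gold → ±5% tolerance
16 × 10000 = 160000 Ω
Allowed range: 152000 Ω to 168000 Ω.
162000 Ω lies inside that range.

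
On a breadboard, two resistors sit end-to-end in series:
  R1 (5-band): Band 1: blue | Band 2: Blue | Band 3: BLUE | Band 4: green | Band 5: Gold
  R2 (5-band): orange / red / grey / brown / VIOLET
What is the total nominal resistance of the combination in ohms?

R1: blue, blue, blue → 666; green ×10^5 → 66600000 Ω.
R2: orange, red, grey → 328; brown ×10 → 3280 Ω.
Series: 66600000 + 3280 = 66603280 Ω.

66603280 Ω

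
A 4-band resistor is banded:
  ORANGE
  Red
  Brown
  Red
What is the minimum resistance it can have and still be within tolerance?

Orange → 3 (first significant figure)
Red → 2 (second significant figure)
Brown → ×10 multiplier
Red → ±2% tolerance
32 × 10 = 320 Ω
Minimum = 320 × (1 − 2/100) = 313.6 Ω.

313.6 Ω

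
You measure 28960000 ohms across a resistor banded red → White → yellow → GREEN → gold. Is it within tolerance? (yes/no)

Red → 2 (first significant figure)
White → 9 (second significant figure)
Yellow → 4 (third significant figure)
Green → ×10^5 multiplier
Gold → ±5% tolerance
294 × 100000 = 29400000 Ω
Allowed range: 27930000 Ω to 30870000 Ω.
28960000 ohms lies inside that range.

yes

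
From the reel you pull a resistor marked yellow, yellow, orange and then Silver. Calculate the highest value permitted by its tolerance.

48400 Ω

Yellow → 4 (first significant figure)
Yellow → 4 (second significant figure)
Orange → ×10^3 multiplier
Silver → ±10% tolerance
44 × 1000 = 44000 Ω
Highest = 44000 × (1 + 10/100) = 48400 Ω.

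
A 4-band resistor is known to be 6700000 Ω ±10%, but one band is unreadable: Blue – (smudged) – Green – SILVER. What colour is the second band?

violet

6700000 Ω = 67 × 10^5.
The second band gives digit 7 of the significand, and 7 is violet.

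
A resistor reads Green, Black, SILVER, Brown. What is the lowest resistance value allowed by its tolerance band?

0.495 Ω

Green → 5 (first significant figure)
Black → 0 (second significant figure)
Silver → ×0.01 multiplier
Brown → ±1% tolerance
50 × 0.01 = 0.5 Ω
Lowest = 0.5 × (1 − 1/100) = 0.495 Ω.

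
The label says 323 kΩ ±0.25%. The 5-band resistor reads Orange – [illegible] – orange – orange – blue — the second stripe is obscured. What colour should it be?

red

323000 Ω = 323 × 10^3.
The second band gives digit 2 of the significand, and 2 is red.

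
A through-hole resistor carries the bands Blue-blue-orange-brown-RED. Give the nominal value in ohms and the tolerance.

Blue → 6 (first significant figure)
Blue → 6 (second significant figure)
Orange → 3 (third significant figure)
Brown → ×10 multiplier
Red → ±2% tolerance
663 × 10 = 6630 Ω

6630 Ω ±2%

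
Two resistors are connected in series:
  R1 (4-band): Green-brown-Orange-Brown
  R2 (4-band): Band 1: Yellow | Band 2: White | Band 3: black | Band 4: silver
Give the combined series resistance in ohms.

51049 Ω

R1: green, brown → 51; orange ×10^3 → 51000 Ω.
R2: yellow, white → 49; black ×1 → 49 Ω.
Series: 51000 + 49 = 51049 Ω.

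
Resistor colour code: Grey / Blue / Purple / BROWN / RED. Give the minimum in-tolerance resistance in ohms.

Grey → 8 (first significant figure)
Blue → 6 (second significant figure)
Violet → 7 (third significant figure)
Brown → ×10 multiplier
Red → ±2% tolerance
867 × 10 = 8670 Ω
Minimum = 8670 × (1 − 2/100) = 8496.6 Ω.

8496.6 Ω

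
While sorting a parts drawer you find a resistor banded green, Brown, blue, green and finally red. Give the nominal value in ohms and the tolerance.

51600000 Ω ±2%

Green → 5 (first significant figure)
Brown → 1 (second significant figure)
Blue → 6 (third significant figure)
Green → ×10^5 multiplier
Red → ±2% tolerance
516 × 100000 = 51600000 Ω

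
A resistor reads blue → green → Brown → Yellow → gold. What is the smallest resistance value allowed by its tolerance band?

Blue → 6 (first significant figure)
Green → 5 (second significant figure)
Brown → 1 (third significant figure)
Yellow → ×10^4 multiplier
Gold → ±5% tolerance
651 × 10000 = 6510000 Ω
Smallest = 6510000 × (1 − 5/100) = 6184500 Ω.

6184500 Ω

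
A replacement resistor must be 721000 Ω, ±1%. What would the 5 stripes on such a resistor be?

violet, red, brown, orange, brown

721000 Ω = 721 × 10^3.
7 → violet
2 → red
1 → brown
Multiplier 10^3 → orange.
±1% tolerance → brown.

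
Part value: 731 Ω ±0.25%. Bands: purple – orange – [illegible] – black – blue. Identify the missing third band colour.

brown

731 Ω = 731 × 10^0.
The third band gives digit 1 of the significand, and 1 is brown.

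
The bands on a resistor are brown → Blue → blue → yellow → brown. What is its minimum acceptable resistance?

Brown → 1 (first significant figure)
Blue → 6 (second significant figure)
Blue → 6 (third significant figure)
Yellow → ×10^4 multiplier
Brown → ±1% tolerance
166 × 10000 = 1660000 Ω
Minimum = 1660000 × (1 − 1/100) = 1643400 Ω.

1643400 Ω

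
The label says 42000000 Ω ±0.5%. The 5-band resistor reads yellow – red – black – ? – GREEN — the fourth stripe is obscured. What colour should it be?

green

42000000 Ω = 420 × 10^5.
The fourth band is the multiplier, 10^5, which is green.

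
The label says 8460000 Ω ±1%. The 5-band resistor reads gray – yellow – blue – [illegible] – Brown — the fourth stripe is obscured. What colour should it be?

8460000 Ω = 846 × 10^4.
The fourth band is the multiplier, 10^4, which is yellow.

yellow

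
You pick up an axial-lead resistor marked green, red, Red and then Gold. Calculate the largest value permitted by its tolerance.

Green → 5 (first significant figure)
Red → 2 (second significant figure)
Red → ×10^2 multiplier
Gold → ±5% tolerance
52 × 100 = 5200 Ω
Largest = 5200 × (1 + 5/100) = 5460 Ω.

5460 Ω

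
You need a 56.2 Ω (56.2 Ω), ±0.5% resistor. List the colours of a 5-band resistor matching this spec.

56.2 Ω = 562 × 10^-1.
5 → green
6 → blue
2 → red
Multiplier 10^-1 → gold.
±0.5% tolerance → green.

green, blue, red, gold, green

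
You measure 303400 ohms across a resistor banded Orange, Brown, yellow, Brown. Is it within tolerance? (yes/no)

no

Orange → 3 (first significant figure)
Brown → 1 (second significant figure)
Yellow → ×10^4 multiplier
Brown → ±1% tolerance
31 × 10000 = 310000 Ω
Allowed range: 306900 Ω to 313100 Ω.
303400 ohms lies outside that range.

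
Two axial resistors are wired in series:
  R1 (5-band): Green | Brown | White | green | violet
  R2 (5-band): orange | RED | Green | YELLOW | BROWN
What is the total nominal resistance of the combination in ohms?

55150000 Ω

R1: green, brown, white → 519; green ×10^5 → 51900000 Ω.
R2: orange, red, green → 325; yellow ×10^4 → 3250000 Ω.
Series: 51900000 + 3250000 = 55150000 Ω.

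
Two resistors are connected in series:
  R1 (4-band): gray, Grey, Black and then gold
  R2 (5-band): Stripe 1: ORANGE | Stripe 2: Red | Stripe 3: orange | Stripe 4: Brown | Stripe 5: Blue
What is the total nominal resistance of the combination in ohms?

R1: grey, grey → 88; black ×1 → 88 Ω.
R2: orange, red, orange → 323; brown ×10 → 3230 Ω.
Series: 88 + 3230 = 3318 Ω.

3318 Ω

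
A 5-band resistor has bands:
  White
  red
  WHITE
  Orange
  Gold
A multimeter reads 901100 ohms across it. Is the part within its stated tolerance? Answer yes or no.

yes

White → 9 (first significant figure)
Red → 2 (second significant figure)
White → 9 (third significant figure)
Orange → ×10^3 multiplier
Gold → ±5% tolerance
929 × 1000 = 929000 Ω
Allowed range: 882550 Ω to 975450 Ω.
901100 ohms lies inside that range.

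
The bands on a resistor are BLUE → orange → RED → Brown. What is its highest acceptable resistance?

6363 Ω

Blue → 6 (first significant figure)
Orange → 3 (second significant figure)
Red → ×10^2 multiplier
Brown → ±1% tolerance
63 × 100 = 6300 Ω
Highest = 6300 × (1 + 1/100) = 6363 Ω.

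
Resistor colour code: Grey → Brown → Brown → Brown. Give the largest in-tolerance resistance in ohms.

Grey → 8 (first significant figure)
Brown → 1 (second significant figure)
Brown → ×10 multiplier
Brown → ±1% tolerance
81 × 10 = 810 Ω
Largest = 810 × (1 + 1/100) = 818.1 Ω.

818.1 Ω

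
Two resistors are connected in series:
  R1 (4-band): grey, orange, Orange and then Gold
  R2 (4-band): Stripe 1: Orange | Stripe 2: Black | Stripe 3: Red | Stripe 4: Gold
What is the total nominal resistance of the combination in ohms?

R1: grey, orange → 83; orange ×10^3 → 83000 Ω.
R2: orange, black → 30; red ×10^2 → 3000 Ω.
Series: 83000 + 3000 = 86000 Ω.

86000 Ω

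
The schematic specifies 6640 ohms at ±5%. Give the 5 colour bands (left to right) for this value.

blue, blue, yellow, brown, gold

6640 Ω = 664 × 10^1.
6 → blue
6 → blue
4 → yellow
Multiplier 10^1 → brown.
±5% tolerance → gold.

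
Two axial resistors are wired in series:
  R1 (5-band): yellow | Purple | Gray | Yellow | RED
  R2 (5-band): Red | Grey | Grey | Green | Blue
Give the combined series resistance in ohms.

R1: yellow, violet, grey → 478; yellow ×10^4 → 4780000 Ω.
R2: red, grey, grey → 288; green ×10^5 → 28800000 Ω.
Series: 4780000 + 28800000 = 33580000 Ω.

33580000 Ω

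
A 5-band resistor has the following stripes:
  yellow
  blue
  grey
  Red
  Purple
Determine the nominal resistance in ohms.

Yellow → 4 (first significant figure)
Blue → 6 (second significant figure)
Grey → 8 (third significant figure)
Red → ×10^2 multiplier
468 × 100 = 46800 Ω

46800 Ω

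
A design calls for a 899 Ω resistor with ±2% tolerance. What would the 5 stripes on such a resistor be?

899 Ω = 899 × 10^0.
8 → grey
9 → white
9 → white
Multiplier 10^0 → black.
±2% tolerance → red.

grey, white, white, black, red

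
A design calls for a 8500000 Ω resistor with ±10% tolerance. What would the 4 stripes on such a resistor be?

8500000 Ω = 85 × 10^5.
8 → grey
5 → green
Multiplier 10^5 → green.
±10% tolerance → silver.

grey, green, green, silver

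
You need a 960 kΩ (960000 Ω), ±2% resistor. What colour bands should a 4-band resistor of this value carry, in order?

960000 Ω = 96 × 10^4.
9 → white
6 → blue
Multiplier 10^4 → yellow.
±2% tolerance → red.

white, blue, yellow, red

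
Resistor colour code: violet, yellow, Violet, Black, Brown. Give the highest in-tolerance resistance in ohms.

Violet → 7 (first significant figure)
Yellow → 4 (second significant figure)
Violet → 7 (third significant figure)
Black → ×1 multiplier
Brown → ±1% tolerance
747 × 1 = 747 Ω
Highest = 747 × (1 + 1/100) = 754.47 Ω.

754.47 Ω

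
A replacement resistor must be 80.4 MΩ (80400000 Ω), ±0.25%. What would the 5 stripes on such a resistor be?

80400000 Ω = 804 × 10^5.
8 → grey
0 → black
4 → yellow
Multiplier 10^5 → green.
±0.25% tolerance → blue.

grey, black, yellow, green, blue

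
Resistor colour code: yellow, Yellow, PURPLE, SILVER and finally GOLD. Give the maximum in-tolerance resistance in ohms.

Yellow → 4 (first significant figure)
Yellow → 4 (second significant figure)
Violet → 7 (third significant figure)
Silver → ×0.01 multiplier
Gold → ±5% tolerance
447 × 0.01 = 4.47 Ω
Maximum = 4.47 × (1 + 5/100) = 4.6935 Ω.

4.6935 Ω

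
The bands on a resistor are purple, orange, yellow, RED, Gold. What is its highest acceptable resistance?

Violet → 7 (first significant figure)
Orange → 3 (second significant figure)
Yellow → 4 (third significant figure)
Red → ×10^2 multiplier
Gold → ±5% tolerance
734 × 100 = 73400 Ω
Highest = 73400 × (1 + 5/100) = 77070 Ω.

77070 Ω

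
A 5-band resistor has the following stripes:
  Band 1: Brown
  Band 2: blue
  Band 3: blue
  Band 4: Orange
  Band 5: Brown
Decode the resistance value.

166000 Ω

Brown → 1 (first significant figure)
Blue → 6 (second significant figure)
Blue → 6 (third significant figure)
Orange → ×10^3 multiplier
166 × 1000 = 166000 Ω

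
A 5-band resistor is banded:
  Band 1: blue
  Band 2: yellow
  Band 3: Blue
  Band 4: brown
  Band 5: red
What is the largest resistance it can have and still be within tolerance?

6589.2 Ω

Blue → 6 (first significant figure)
Yellow → 4 (second significant figure)
Blue → 6 (third significant figure)
Brown → ×10 multiplier
Red → ±2% tolerance
646 × 10 = 6460 Ω
Largest = 6460 × (1 + 2/100) = 6589.2 Ω.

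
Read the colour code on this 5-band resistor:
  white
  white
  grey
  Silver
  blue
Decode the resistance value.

White → 9 (first significant figure)
White → 9 (second significant figure)
Grey → 8 (third significant figure)
Silver → ×0.01 multiplier
998 × 0.01 = 9.98 Ω

9.98 Ω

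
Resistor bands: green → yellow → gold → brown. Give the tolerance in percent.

±1%

The last band, brown, is the tolerance band.
Brown corresponds to ±1%.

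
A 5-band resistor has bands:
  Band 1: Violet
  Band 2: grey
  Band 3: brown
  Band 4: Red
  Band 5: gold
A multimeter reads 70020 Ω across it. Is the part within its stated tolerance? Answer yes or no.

Violet → 7 (first significant figure)
Grey → 8 (second significant figure)
Brown → 1 (third significant figure)
Red → ×10^2 multiplier
Gold → ±5% tolerance
781 × 100 = 78100 Ω
Allowed range: 74195 Ω to 82005 Ω.
70020 Ω lies outside that range.

no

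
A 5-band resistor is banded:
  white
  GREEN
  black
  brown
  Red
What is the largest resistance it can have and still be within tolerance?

White → 9 (first significant figure)
Green → 5 (second significant figure)
Black → 0 (third significant figure)
Brown → ×10 multiplier
Red → ±2% tolerance
950 × 10 = 9500 Ω
Largest = 9500 × (1 + 2/100) = 9690 Ω.

9690 Ω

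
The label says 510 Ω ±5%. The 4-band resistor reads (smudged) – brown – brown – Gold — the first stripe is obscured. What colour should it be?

510 Ω = 51 × 10^1.
The first band gives digit 5 of the significand, and 5 is green.

green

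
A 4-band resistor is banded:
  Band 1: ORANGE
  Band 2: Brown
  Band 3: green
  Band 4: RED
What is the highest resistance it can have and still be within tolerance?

Orange → 3 (first significant figure)
Brown → 1 (second significant figure)
Green → ×10^5 multiplier
Red → ±2% tolerance
31 × 100000 = 3100000 Ω
Highest = 3100000 × (1 + 2/100) = 3162000 Ω.

3162000 Ω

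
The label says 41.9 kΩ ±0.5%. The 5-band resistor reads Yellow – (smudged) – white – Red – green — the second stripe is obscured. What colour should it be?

41900 Ω = 419 × 10^2.
The second band gives digit 1 of the significand, and 1 is brown.

brown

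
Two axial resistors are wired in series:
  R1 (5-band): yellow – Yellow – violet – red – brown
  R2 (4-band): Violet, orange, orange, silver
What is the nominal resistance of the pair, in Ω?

117700 Ω

R1: yellow, yellow, violet → 447; red ×10^2 → 44700 Ω.
R2: violet, orange → 73; orange ×10^3 → 73000 Ω.
Series: 44700 + 73000 = 117700 Ω.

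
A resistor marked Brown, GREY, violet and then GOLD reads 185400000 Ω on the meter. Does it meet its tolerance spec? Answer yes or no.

Brown → 1 (first significant figure)
Grey → 8 (second significant figure)
Violet → ×10^7 multiplier
Gold → ±5% tolerance
18 × 10000000 = 180000000 Ω
Allowed range: 171000000 Ω to 189000000 Ω.
185400000 Ω lies inside that range.

yes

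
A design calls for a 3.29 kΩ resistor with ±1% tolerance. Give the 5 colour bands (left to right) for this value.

orange, red, white, brown, brown

3290 Ω = 329 × 10^1.
3 → orange
2 → red
9 → white
Multiplier 10^1 → brown.
±1% tolerance → brown.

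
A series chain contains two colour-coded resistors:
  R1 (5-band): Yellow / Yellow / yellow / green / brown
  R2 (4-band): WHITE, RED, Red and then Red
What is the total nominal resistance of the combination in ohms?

44409200 Ω

R1: yellow, yellow, yellow → 444; green ×10^5 → 44400000 Ω.
R2: white, red → 92; red ×10^2 → 9200 Ω.
Series: 44400000 + 9200 = 44409200 Ω.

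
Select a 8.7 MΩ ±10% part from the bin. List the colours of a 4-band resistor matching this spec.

8700000 Ω = 87 × 10^5.
8 → grey
7 → violet
Multiplier 10^5 → green.
±10% tolerance → silver.

grey, violet, green, silver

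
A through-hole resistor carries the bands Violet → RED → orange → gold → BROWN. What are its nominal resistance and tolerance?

Violet → 7 (first significant figure)
Red → 2 (second significant figure)
Orange → 3 (third significant figure)
Gold → ×0.1 multiplier
Brown → ±1% tolerance
723 × 0.1 = 72.3 Ω

72.3 Ω ±1%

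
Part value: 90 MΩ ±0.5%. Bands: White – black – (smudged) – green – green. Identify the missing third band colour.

90000000 Ω = 900 × 10^5.
The third band gives digit 0 of the significand, and 0 is black.

black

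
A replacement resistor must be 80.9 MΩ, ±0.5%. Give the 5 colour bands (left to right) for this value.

80900000 Ω = 809 × 10^5.
8 → grey
0 → black
9 → white
Multiplier 10^5 → green.
±0.5% tolerance → green.

grey, black, white, green, green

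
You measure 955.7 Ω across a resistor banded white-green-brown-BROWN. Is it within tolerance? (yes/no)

yes

White → 9 (first significant figure)
Green → 5 (second significant figure)
Brown → ×10 multiplier
Brown → ±1% tolerance
95 × 10 = 950 Ω
Allowed range: 940.5 Ω to 959.5 Ω.
955.7 Ω lies inside that range.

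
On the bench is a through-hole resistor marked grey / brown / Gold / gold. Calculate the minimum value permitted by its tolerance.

7.695 Ω

Grey → 8 (first significant figure)
Brown → 1 (second significant figure)
Gold → ×0.1 multiplier
Gold → ±5% tolerance
81 × 0.1 = 8.1 Ω
Minimum = 8.1 × (1 − 5/100) = 7.695 Ω.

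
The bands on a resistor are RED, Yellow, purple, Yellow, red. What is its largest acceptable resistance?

Red → 2 (first significant figure)
Yellow → 4 (second significant figure)
Violet → 7 (third significant figure)
Yellow → ×10^4 multiplier
Red → ±2% tolerance
247 × 10000 = 2470000 Ω
Largest = 2470000 × (1 + 2/100) = 2519400 Ω.

2519400 Ω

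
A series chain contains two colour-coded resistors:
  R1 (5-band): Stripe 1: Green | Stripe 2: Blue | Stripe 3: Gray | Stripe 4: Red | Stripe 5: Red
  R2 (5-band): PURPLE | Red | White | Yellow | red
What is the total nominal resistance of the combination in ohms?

7346800 Ω

R1: green, blue, grey → 568; red ×10^2 → 56800 Ω.
R2: violet, red, white → 729; yellow ×10^4 → 7290000 Ω.
Series: 56800 + 7290000 = 7346800 Ω.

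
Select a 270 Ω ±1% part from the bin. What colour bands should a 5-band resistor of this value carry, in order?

270 Ω = 270 × 10^0.
2 → red
7 → violet
0 → black
Multiplier 10^0 → black.
±1% tolerance → brown.

red, violet, black, black, brown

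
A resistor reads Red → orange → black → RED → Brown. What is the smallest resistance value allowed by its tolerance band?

Red → 2 (first significant figure)
Orange → 3 (second significant figure)
Black → 0 (third significant figure)
Red → ×10^2 multiplier
Brown → ±1% tolerance
230 × 100 = 23000 Ω
Smallest = 23000 × (1 − 1/100) = 22770 Ω.

22770 Ω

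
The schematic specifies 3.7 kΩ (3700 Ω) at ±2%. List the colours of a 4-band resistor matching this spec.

orange, violet, red, red

3700 Ω = 37 × 10^2.
3 → orange
7 → violet
Multiplier 10^2 → red.
±2% tolerance → red.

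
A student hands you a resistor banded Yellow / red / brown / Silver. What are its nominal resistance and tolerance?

420 Ω ±10%

Yellow → 4 (first significant figure)
Red → 2 (second significant figure)
Brown → ×10 multiplier
Silver → ±10% tolerance
42 × 10 = 420 Ω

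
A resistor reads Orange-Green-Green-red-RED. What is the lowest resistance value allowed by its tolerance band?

34790 Ω

Orange → 3 (first significant figure)
Green → 5 (second significant figure)
Green → 5 (third significant figure)
Red → ×10^2 multiplier
Red → ±2% tolerance
355 × 100 = 35500 Ω
Lowest = 35500 × (1 − 2/100) = 34790 Ω.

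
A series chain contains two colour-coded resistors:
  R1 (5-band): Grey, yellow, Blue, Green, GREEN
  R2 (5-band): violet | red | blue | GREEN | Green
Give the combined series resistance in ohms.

157200000 Ω

R1: grey, yellow, blue → 846; green ×10^5 → 84600000 Ω.
R2: violet, red, blue → 726; green ×10^5 → 72600000 Ω.
Series: 84600000 + 72600000 = 157200000 Ω.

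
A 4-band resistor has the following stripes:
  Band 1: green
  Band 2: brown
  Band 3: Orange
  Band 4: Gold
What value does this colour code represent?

Green → 5 (first significant figure)
Brown → 1 (second significant figure)
Orange → ×10^3 multiplier
51 × 1000 = 51000 Ω

51000 Ω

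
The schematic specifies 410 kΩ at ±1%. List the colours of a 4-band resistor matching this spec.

410000 Ω = 41 × 10^4.
4 → yellow
1 → brown
Multiplier 10^4 → yellow.
±1% tolerance → brown.

yellow, brown, yellow, brown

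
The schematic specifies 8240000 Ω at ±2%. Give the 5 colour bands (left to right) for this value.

grey, red, yellow, yellow, red

8240000 Ω = 824 × 10^4.
8 → grey
2 → red
4 → yellow
Multiplier 10^4 → yellow.
±2% tolerance → red.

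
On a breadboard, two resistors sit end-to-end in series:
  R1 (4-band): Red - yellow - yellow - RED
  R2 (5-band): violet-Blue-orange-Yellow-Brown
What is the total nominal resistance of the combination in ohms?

7870000 Ω

R1: red, yellow → 24; yellow ×10^4 → 240000 Ω.
R2: violet, blue, orange → 763; yellow ×10^4 → 7630000 Ω.
Series: 240000 + 7630000 = 7870000 Ω.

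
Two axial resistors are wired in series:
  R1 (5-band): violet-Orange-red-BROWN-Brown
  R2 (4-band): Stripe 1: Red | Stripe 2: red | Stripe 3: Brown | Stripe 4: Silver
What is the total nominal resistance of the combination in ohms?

7540 Ω

R1: violet, orange, red → 732; brown ×10 → 7320 Ω.
R2: red, red → 22; brown ×10 → 220 Ω.
Series: 7320 + 220 = 7540 Ω.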